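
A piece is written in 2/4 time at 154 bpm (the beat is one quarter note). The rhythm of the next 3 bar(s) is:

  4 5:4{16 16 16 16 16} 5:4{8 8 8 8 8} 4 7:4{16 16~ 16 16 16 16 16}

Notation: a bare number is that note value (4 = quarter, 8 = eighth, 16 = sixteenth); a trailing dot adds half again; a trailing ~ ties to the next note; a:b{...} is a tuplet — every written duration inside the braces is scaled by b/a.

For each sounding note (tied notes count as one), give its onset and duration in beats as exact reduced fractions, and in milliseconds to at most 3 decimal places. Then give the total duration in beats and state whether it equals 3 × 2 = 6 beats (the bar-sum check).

1) 0.0ms=0b +389.61ms=1b
2) 389.61ms=1b +77.922ms=1/5b
3) 467.532ms=6/5b +77.922ms=1/5b
4) 545.455ms=7/5b +77.922ms=1/5b
5) 623.377ms=8/5b +77.922ms=1/5b
6) 701.299ms=9/5b +77.922ms=1/5b
7) 779.221ms=2b +155.844ms=2/5b
8) 935.065ms=12/5b +155.844ms=2/5b
9) 1090.909ms=14/5b +155.844ms=2/5b
10) 1246.753ms=16/5b +155.844ms=2/5b
11) 1402.597ms=18/5b +155.844ms=2/5b
12) 1558.442ms=4b +389.61ms=1b
13) 1948.052ms=5b +55.659ms=1/7b
14) 2003.711ms=36/7b +111.317ms=2/7b
15) 2115.028ms=38/7b +55.659ms=1/7b
16) 2170.686ms=39/7b +55.659ms=1/7b
17) 2226.345ms=40/7b +55.659ms=1/7b
18) 2282.004ms=41/7b +55.659ms=1/7b
Σ=6b of 6 (154bpm 2/4) — PASS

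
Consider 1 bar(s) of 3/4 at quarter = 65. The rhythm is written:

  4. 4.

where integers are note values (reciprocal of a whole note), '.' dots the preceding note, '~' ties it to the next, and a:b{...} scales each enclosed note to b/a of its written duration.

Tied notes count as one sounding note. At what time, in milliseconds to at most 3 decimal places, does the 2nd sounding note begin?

note 2 onset = 3/2b = 1384.615ms

1. 0.0ms @ 0 + 1384.615ms (3/2)
2. 1384.615ms @ 3/2 + 1384.615ms (3/2)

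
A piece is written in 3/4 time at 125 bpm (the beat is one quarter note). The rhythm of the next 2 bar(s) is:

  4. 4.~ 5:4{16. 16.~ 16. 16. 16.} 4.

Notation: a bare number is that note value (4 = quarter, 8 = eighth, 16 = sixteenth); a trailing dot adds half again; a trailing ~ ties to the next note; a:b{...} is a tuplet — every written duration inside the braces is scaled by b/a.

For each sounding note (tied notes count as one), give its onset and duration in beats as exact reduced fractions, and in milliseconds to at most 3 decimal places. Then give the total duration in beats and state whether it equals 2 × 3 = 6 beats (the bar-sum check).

1) 0.0ms=0b +720.0ms=3/2b
2) 720.0ms=3/2b +864.0ms=9/5b
3) 1584.0ms=33/10b +288.0ms=3/5b
4) 1872.0ms=39/10b +144.0ms=3/10b
5) 2016.0ms=21/5b +144.0ms=3/10b
6) 2160.0ms=9/2b +720.0ms=3/2b
Σ=6b of 6 (125bpm 3/4) — PASS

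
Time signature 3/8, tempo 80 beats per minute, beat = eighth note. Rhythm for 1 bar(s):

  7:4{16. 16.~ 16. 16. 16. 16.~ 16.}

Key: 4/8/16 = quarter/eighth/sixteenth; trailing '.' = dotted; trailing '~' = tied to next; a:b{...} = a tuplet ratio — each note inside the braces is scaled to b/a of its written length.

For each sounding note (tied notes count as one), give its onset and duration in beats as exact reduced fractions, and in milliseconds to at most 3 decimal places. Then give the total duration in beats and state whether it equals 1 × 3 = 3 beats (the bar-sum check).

1) 0.0ms=0b +321.429ms=3/7b
2) 321.429ms=3/7b +642.857ms=6/7b
3) 964.286ms=9/7b +321.429ms=3/7b
4) 1285.714ms=12/7b +321.429ms=3/7b
5) 1607.143ms=15/7b +642.857ms=6/7b
Σ=3b of 3 (80bpm 3/8) — PASS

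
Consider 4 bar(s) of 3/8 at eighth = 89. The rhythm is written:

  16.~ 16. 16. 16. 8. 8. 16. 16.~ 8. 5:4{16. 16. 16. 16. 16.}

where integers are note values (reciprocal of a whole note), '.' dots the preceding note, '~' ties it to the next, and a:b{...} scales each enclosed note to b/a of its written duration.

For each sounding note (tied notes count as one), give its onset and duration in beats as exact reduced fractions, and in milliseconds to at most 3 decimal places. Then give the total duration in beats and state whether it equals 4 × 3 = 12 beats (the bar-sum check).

1) 0.0ms=0b +1011.236ms=3/2b
2) 1011.236ms=3/2b +505.618ms=3/4b
3) 1516.854ms=9/4b +505.618ms=3/4b
4) 2022.472ms=3b +1011.236ms=3/2b
5) 3033.708ms=9/2b +1011.236ms=3/2b
6) 4044.944ms=6b +505.618ms=3/4b
7) 4550.562ms=27/4b +1516.854ms=9/4b
8) 6067.416ms=9b +404.494ms=3/5b
9) 6471.91ms=48/5b +404.494ms=3/5b
10) 6876.404ms=51/5b +404.494ms=3/5b
11) 7280.899ms=54/5b +404.494ms=3/5b
12) 7685.393ms=57/5b +404.494ms=3/5b
Σ=12b of 12 (89bpm 3/8) — PASS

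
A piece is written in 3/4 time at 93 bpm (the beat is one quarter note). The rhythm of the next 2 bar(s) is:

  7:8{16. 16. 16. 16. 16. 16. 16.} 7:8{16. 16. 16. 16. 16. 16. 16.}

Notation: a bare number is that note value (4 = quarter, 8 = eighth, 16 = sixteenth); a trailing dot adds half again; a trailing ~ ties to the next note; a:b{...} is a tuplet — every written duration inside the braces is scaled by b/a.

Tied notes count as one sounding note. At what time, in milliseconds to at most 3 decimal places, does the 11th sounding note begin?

1. 0.0ms @ 0 + 276.498ms (3/7)
2. 276.498ms @ 3/7 + 276.498ms (3/7)
3. 552.995ms @ 6/7 + 276.498ms (3/7)
4. 829.493ms @ 9/7 + 276.498ms (3/7)
5. 1105.991ms @ 12/7 + 276.498ms (3/7)
6. 1382.488ms @ 15/7 + 276.498ms (3/7)
7. 1658.986ms @ 18/7 + 276.498ms (3/7)
8. 1935.484ms @ 3 + 276.498ms (3/7)
9. 2211.982ms @ 24/7 + 276.498ms (3/7)
10. 2488.479ms @ 27/7 + 276.498ms (3/7)
11. 2764.977ms @ 30/7 + 276.498ms (3/7)
12. 3041.475ms @ 33/7 + 276.498ms (3/7)
13. 3317.972ms @ 36/7 + 276.498ms (3/7)
14. 3594.47ms @ 39/7 + 276.498ms (3/7)

note 11 onset = 30/7b = 2764.977ms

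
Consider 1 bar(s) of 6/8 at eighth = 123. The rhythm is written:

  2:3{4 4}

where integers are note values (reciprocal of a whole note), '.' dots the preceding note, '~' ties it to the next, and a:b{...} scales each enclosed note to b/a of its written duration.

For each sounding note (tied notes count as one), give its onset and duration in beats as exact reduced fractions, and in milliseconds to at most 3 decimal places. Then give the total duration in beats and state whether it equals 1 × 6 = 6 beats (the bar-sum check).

1) 0.0ms=0b +1463.415ms=3b
2) 1463.415ms=3b +1463.415ms=3b
Σ=6b of 6 (123bpm 6/8) — PASS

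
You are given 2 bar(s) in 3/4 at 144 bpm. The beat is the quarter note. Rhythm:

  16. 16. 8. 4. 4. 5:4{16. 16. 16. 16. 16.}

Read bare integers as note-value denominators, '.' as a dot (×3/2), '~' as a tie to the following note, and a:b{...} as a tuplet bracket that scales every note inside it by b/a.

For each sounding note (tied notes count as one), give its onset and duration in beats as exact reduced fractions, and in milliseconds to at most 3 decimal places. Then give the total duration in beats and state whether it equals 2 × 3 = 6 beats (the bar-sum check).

1) 0.0ms=0b +156.25ms=3/8b
2) 156.25ms=3/8b +156.25ms=3/8b
3) 312.5ms=3/4b +312.5ms=3/4b
4) 625.0ms=3/2b +625.0ms=3/2b
5) 1250.0ms=3b +625.0ms=3/2b
6) 1875.0ms=9/2b +125.0ms=3/10b
7) 2000.0ms=24/5b +125.0ms=3/10b
8) 2125.0ms=51/10b +125.0ms=3/10b
9) 2250.0ms=27/5b +125.0ms=3/10b
10) 2375.0ms=57/10b +125.0ms=3/10b
Σ=6b of 6 (144bpm 3/4) — PASS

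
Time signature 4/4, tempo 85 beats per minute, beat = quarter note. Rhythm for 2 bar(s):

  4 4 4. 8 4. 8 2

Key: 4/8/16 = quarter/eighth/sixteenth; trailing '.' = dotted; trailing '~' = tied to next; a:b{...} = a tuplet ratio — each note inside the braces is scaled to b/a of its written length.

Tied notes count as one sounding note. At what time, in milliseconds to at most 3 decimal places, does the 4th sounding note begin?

note 4 onset = 7/2b = 2470.588ms

1. 0.0ms @ 0 + 705.882ms (1)
2. 705.882ms @ 1 + 705.882ms (1)
3. 1411.765ms @ 2 + 1058.824ms (3/2)
4. 2470.588ms @ 7/2 + 352.941ms (1/2)
5. 2823.529ms @ 4 + 1058.824ms (3/2)
6. 3882.353ms @ 11/2 + 352.941ms (1/2)
7. 4235.294ms @ 6 + 1411.765ms (2)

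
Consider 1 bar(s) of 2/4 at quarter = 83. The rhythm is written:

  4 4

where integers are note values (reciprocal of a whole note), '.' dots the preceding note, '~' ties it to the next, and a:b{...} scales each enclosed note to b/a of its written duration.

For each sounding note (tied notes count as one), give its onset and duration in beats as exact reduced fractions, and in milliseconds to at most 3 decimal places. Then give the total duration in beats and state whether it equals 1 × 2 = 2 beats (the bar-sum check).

1) 0.0ms=0b +722.892ms=1b
2) 722.892ms=1b +722.892ms=1b
Σ=2b of 2 (83bpm 2/4) — PASS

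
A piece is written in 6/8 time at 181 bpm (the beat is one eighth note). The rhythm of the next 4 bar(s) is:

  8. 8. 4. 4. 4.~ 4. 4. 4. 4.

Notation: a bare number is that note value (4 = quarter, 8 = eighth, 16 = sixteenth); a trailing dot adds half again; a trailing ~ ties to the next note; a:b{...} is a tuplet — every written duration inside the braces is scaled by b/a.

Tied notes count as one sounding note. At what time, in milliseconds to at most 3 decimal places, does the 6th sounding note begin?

note 6 onset = 15b = 4972.376ms

1. 0.0ms @ 0 + 497.238ms (3/2)
2. 497.238ms @ 3/2 + 497.238ms (3/2)
3. 994.475ms @ 3 + 994.475ms (3)
4. 1988.95ms @ 6 + 994.475ms (3)
5. 2983.425ms @ 9 + 1988.95ms (6)
6. 4972.376ms @ 15 + 994.475ms (3)
7. 5966.851ms @ 18 + 994.475ms (3)
8. 6961.326ms @ 21 + 994.475ms (3)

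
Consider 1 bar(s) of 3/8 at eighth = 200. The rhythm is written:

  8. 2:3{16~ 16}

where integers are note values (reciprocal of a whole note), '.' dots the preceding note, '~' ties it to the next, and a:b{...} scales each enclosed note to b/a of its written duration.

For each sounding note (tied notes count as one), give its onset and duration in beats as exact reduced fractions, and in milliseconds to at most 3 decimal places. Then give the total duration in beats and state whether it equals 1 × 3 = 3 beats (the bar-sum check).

1) 0.0ms=0b +450.0ms=3/2b
2) 450.0ms=3/2b +450.0ms=3/2b
Σ=3b of 3 (200bpm 3/8) — PASS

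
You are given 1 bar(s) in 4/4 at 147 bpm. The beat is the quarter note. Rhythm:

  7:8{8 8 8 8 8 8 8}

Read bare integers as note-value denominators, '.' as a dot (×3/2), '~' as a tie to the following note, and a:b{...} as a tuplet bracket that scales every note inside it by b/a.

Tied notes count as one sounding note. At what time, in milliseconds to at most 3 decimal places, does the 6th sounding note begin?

1. 0.0ms @ 0 + 233.236ms (4/7)
2. 233.236ms @ 4/7 + 233.236ms (4/7)
3. 466.472ms @ 8/7 + 233.236ms (4/7)
4. 699.708ms @ 12/7 + 233.236ms (4/7)
5. 932.945ms @ 16/7 + 233.236ms (4/7)
6. 1166.181ms @ 20/7 + 233.236ms (4/7)
7. 1399.417ms @ 24/7 + 233.236ms (4/7)

note 6 onset = 20/7b = 1166.181ms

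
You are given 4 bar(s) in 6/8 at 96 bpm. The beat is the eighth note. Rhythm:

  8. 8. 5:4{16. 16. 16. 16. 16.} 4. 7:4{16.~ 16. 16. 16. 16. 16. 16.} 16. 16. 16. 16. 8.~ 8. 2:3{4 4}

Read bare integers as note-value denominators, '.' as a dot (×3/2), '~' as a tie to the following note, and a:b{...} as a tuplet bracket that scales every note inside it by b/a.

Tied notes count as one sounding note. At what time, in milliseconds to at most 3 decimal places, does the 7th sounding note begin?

note 7 onset = 27/5b = 3375.0ms

1. 0.0ms @ 0 + 937.5ms (3/2)
2. 937.5ms @ 3/2 + 937.5ms (3/2)
3. 1875.0ms @ 3 + 375.0ms (3/5)
4. 2250.0ms @ 18/5 + 375.0ms (3/5)
5. 2625.0ms @ 21/5 + 375.0ms (3/5)
6. 3000.0ms @ 24/5 + 375.0ms (3/5)
7. 3375.0ms @ 27/5 + 375.0ms (3/5)
8. 3750.0ms @ 6 + 1875.0ms (3)
9. 5625.0ms @ 9 + 535.714ms (6/7)
10. 6160.714ms @ 69/7 + 267.857ms (3/7)
11. 6428.571ms @ 72/7 + 267.857ms (3/7)
12. 6696.429ms @ 75/7 + 267.857ms (3/7)
13. 6964.286ms @ 78/7 + 267.857ms (3/7)
14. 7232.143ms @ 81/7 + 267.857ms (3/7)
15. 7500.0ms @ 12 + 468.75ms (3/4)
16. 7968.75ms @ 51/4 + 468.75ms (3/4)
17. 8437.5ms @ 27/2 + 468.75ms (3/4)
18. 8906.25ms @ 57/4 + 468.75ms (3/4)
19. 9375.0ms @ 15 + 1875.0ms (3)
20. 11250.0ms @ 18 + 1875.0ms (3)
21. 13125.0ms @ 21 + 1875.0ms (3)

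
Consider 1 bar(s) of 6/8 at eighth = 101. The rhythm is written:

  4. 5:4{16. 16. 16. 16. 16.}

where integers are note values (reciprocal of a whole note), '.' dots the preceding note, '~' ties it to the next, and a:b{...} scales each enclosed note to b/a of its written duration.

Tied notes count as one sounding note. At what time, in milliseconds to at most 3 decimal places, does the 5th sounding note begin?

1. 0.0ms @ 0 + 1782.178ms (3)
2. 1782.178ms @ 3 + 356.436ms (3/5)
3. 2138.614ms @ 18/5 + 356.436ms (3/5)
4. 2495.05ms @ 21/5 + 356.436ms (3/5)
5. 2851.485ms @ 24/5 + 356.436ms (3/5)
6. 3207.921ms @ 27/5 + 356.436ms (3/5)

note 5 onset = 24/5b = 2851.485ms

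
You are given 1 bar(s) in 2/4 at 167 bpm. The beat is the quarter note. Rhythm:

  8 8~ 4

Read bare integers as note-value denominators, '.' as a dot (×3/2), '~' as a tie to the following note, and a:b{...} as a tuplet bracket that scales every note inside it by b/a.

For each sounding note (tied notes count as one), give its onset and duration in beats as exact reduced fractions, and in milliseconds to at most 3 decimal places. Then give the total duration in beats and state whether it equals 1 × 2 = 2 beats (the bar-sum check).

1) 0.0ms=0b +179.641ms=1/2b
2) 179.641ms=1/2b +538.922ms=3/2b
Σ=2b of 2 (167bpm 2/4) — PASS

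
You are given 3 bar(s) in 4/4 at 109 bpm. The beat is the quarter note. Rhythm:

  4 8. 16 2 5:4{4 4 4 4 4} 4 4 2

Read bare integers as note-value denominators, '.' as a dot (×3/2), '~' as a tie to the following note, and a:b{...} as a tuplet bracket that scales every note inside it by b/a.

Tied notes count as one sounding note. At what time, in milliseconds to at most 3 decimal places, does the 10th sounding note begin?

note 10 onset = 8b = 4403.67ms

1. 0.0ms @ 0 + 550.459ms (1)
2. 550.459ms @ 1 + 412.844ms (3/4)
3. 963.303ms @ 7/4 + 137.615ms (1/4)
4. 1100.917ms @ 2 + 1100.917ms (2)
5. 2201.835ms @ 4 + 440.367ms (4/5)
6. 2642.202ms @ 24/5 + 440.367ms (4/5)
7. 3082.569ms @ 28/5 + 440.367ms (4/5)
8. 3522.936ms @ 32/5 + 440.367ms (4/5)
9. 3963.303ms @ 36/5 + 440.367ms (4/5)
10. 4403.67ms @ 8 + 550.459ms (1)
11. 4954.128ms @ 9 + 550.459ms (1)
12. 5504.587ms @ 10 + 1100.917ms (2)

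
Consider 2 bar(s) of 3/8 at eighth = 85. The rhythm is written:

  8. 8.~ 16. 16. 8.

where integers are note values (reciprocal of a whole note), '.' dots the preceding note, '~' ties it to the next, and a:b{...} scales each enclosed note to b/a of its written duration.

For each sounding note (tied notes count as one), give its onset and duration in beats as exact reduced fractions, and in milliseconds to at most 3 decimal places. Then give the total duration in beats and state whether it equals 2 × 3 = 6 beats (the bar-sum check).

1) 0.0ms=0b +1058.824ms=3/2b
2) 1058.824ms=3/2b +1588.235ms=9/4b
3) 2647.059ms=15/4b +529.412ms=3/4b
4) 3176.471ms=9/2b +1058.824ms=3/2b
Σ=6b of 6 (85bpm 3/8) — PASS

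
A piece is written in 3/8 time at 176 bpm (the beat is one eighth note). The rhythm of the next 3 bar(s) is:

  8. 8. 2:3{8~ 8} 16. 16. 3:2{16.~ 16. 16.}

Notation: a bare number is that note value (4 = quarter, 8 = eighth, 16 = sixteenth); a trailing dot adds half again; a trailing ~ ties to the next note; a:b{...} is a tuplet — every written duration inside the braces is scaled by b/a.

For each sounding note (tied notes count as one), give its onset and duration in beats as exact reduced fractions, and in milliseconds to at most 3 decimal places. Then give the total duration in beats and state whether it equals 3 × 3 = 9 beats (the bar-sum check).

1) 0.0ms=0b +511.364ms=3/2b
2) 511.364ms=3/2b +511.364ms=3/2b
3) 1022.727ms=3b +1022.727ms=3b
4) 2045.455ms=6b +255.682ms=3/4b
5) 2301.136ms=27/4b +255.682ms=3/4b
6) 2556.818ms=15/2b +340.909ms=1b
7) 2897.727ms=17/2b +170.455ms=1/2b
Σ=9b of 9 (176bpm 3/8) — PASS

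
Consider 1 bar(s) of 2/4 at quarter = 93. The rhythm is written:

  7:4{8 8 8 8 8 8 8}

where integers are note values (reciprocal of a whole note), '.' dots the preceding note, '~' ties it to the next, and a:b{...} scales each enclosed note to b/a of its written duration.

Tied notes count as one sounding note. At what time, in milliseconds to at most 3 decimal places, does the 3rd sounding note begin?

note 3 onset = 4/7b = 368.664ms

1. 0.0ms @ 0 + 184.332ms (2/7)
2. 184.332ms @ 2/7 + 184.332ms (2/7)
3. 368.664ms @ 4/7 + 184.332ms (2/7)
4. 552.995ms @ 6/7 + 184.332ms (2/7)
5. 737.327ms @ 8/7 + 184.332ms (2/7)
6. 921.659ms @ 10/7 + 184.332ms (2/7)
7. 1105.991ms @ 12/7 + 184.332ms (2/7)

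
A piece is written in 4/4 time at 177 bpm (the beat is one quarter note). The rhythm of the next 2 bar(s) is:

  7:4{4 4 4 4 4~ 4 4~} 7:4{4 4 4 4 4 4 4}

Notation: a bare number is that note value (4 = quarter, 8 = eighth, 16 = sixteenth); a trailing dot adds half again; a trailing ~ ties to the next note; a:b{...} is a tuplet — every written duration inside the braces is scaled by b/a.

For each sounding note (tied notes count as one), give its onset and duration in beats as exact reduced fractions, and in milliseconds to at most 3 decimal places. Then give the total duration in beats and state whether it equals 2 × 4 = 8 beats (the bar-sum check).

1) 0.0ms=0b +193.705ms=4/7b
2) 193.705ms=4/7b +193.705ms=4/7b
3) 387.409ms=8/7b +193.705ms=4/7b
4) 581.114ms=12/7b +193.705ms=4/7b
5) 774.818ms=16/7b +387.409ms=8/7b
6) 1162.228ms=24/7b +387.409ms=8/7b
7) 1549.637ms=32/7b +193.705ms=4/7b
8) 1743.341ms=36/7b +193.705ms=4/7b
9) 1937.046ms=40/7b +193.705ms=4/7b
10) 2130.751ms=44/7b +193.705ms=4/7b
11) 2324.455ms=48/7b +193.705ms=4/7b
12) 2518.16ms=52/7b +193.705ms=4/7b
Σ=8b of 8 (177bpm 4/4) — PASS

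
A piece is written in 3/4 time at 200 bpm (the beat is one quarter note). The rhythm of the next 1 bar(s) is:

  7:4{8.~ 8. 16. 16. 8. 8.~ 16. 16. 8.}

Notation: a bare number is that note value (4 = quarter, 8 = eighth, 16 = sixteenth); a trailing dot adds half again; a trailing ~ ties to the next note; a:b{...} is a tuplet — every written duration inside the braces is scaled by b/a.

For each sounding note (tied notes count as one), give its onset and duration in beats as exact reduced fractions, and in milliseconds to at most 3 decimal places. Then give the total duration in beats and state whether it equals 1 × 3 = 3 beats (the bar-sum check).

1) 0.0ms=0b +257.143ms=6/7b
2) 257.143ms=6/7b +64.286ms=3/14b
3) 321.429ms=15/14b +64.286ms=3/14b
4) 385.714ms=9/7b +128.571ms=3/7b
5) 514.286ms=12/7b +192.857ms=9/14b
6) 707.143ms=33/14b +64.286ms=3/14b
7) 771.429ms=18/7b +128.571ms=3/7b
Σ=3b of 3 (200bpm 3/4) — PASS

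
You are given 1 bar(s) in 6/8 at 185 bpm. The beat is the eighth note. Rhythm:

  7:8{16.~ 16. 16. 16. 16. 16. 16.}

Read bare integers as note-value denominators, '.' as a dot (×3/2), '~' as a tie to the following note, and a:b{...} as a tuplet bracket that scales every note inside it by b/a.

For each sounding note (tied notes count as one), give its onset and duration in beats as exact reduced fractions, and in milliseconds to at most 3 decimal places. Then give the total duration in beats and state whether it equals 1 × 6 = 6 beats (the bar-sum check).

1) 0.0ms=0b +555.985ms=12/7b
2) 555.985ms=12/7b +277.992ms=6/7b
3) 833.977ms=18/7b +277.992ms=6/7b
4) 1111.969ms=24/7b +277.992ms=6/7b
5) 1389.961ms=30/7b +277.992ms=6/7b
6) 1667.954ms=36/7b +277.992ms=6/7b
Σ=6b of 6 (185bpm 6/8) — PASS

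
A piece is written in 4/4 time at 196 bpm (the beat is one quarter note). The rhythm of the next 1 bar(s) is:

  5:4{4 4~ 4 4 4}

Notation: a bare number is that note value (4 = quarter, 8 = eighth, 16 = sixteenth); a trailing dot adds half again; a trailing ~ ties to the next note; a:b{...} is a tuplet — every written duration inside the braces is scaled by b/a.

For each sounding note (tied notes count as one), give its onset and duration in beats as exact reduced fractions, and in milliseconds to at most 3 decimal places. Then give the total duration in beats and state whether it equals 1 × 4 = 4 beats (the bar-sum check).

1) 0.0ms=0b +244.898ms=4/5b
2) 244.898ms=4/5b +489.796ms=8/5b
3) 734.694ms=12/5b +244.898ms=4/5b
4) 979.592ms=16/5b +244.898ms=4/5b
Σ=4b of 4 (196bpm 4/4) — PASS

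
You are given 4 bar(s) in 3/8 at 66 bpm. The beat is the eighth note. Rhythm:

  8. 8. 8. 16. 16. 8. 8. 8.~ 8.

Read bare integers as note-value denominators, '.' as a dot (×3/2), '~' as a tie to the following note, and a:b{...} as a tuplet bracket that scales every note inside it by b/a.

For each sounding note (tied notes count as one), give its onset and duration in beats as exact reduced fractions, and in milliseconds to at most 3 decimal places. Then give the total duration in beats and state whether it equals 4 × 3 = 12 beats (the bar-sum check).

1) 0.0ms=0b +1363.636ms=3/2b
2) 1363.636ms=3/2b +1363.636ms=3/2b
3) 2727.273ms=3b +1363.636ms=3/2b
4) 4090.909ms=9/2b +681.818ms=3/4b
5) 4772.727ms=21/4b +681.818ms=3/4b
6) 5454.545ms=6b +1363.636ms=3/2b
7) 6818.182ms=15/2b +1363.636ms=3/2b
8) 8181.818ms=9b +2727.273ms=3b
Σ=12b of 12 (66bpm 3/8) — PASS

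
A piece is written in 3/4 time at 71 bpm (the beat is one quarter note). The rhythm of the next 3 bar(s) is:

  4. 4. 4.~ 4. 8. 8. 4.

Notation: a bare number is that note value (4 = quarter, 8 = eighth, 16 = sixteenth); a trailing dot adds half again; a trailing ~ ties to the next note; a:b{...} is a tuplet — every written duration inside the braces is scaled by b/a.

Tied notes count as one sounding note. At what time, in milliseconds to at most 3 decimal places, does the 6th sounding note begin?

note 6 onset = 15/2b = 6338.028ms

1. 0.0ms @ 0 + 1267.606ms (3/2)
2. 1267.606ms @ 3/2 + 1267.606ms (3/2)
3. 2535.211ms @ 3 + 2535.211ms (3)
4. 5070.423ms @ 6 + 633.803ms (3/4)
5. 5704.225ms @ 27/4 + 633.803ms (3/4)
6. 6338.028ms @ 15/2 + 1267.606ms (3/2)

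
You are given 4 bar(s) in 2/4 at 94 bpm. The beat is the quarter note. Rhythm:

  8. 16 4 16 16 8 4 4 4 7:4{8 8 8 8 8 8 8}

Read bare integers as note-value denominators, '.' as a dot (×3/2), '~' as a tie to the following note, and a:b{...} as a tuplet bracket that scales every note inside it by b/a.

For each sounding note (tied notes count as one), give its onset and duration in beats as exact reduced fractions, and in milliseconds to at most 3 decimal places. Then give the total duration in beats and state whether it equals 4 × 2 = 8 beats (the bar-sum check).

1) 0.0ms=0b +478.723ms=3/4b
2) 478.723ms=3/4b +159.574ms=1/4b
3) 638.298ms=1b +638.298ms=1b
4) 1276.596ms=2b +159.574ms=1/4b
5) 1436.17ms=9/4b +159.574ms=1/4b
6) 1595.745ms=5/2b +319.149ms=1/2b
7) 1914.894ms=3b +638.298ms=1b
8) 2553.191ms=4b +638.298ms=1b
9) 3191.489ms=5b +638.298ms=1b
10) 3829.787ms=6b +182.371ms=2/7b
11) 4012.158ms=44/7b +182.371ms=2/7b
12) 4194.529ms=46/7b +182.371ms=2/7b
13) 4376.9ms=48/7b +182.371ms=2/7b
14) 4559.271ms=50/7b +182.371ms=2/7b
15) 4741.641ms=52/7b +182.371ms=2/7b
16) 4924.012ms=54/7b +182.371ms=2/7b
Σ=8b of 8 (94bpm 2/4) — PASS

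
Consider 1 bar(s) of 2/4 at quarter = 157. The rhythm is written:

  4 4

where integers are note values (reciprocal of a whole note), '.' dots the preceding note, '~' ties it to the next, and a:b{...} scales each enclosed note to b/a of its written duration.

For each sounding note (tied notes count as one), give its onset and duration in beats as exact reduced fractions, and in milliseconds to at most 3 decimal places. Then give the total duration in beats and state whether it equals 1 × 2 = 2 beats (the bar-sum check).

1) 0.0ms=0b +382.166ms=1b
2) 382.166ms=1b +382.166ms=1b
Σ=2b of 2 (157bpm 2/4) — PASS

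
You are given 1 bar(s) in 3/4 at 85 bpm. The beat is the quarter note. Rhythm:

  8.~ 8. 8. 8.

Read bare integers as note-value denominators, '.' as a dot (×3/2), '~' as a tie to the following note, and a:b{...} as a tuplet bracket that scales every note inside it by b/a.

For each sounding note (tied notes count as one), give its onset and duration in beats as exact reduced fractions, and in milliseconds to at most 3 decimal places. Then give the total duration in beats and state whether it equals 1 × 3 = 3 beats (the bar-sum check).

1) 0.0ms=0b +1058.824ms=3/2b
2) 1058.824ms=3/2b +529.412ms=3/4b
3) 1588.235ms=9/4b +529.412ms=3/4b
Σ=3b of 3 (85bpm 3/4) — PASS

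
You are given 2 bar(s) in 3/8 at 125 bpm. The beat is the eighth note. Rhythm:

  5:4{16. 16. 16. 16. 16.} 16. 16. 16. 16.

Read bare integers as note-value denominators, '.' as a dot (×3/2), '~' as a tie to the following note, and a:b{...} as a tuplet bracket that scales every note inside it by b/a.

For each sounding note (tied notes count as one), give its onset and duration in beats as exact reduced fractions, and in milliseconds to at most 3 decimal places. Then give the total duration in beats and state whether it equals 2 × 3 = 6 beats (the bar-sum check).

1) 0.0ms=0b +288.0ms=3/5b
2) 288.0ms=3/5b +288.0ms=3/5b
3) 576.0ms=6/5b +288.0ms=3/5b
4) 864.0ms=9/5b +288.0ms=3/5b
5) 1152.0ms=12/5b +288.0ms=3/5b
6) 1440.0ms=3b +360.0ms=3/4b
7) 1800.0ms=15/4b +360.0ms=3/4b
8) 2160.0ms=9/2b +360.0ms=3/4b
9) 2520.0ms=21/4b +360.0ms=3/4b
Σ=6b of 6 (125bpm 3/8) — PASS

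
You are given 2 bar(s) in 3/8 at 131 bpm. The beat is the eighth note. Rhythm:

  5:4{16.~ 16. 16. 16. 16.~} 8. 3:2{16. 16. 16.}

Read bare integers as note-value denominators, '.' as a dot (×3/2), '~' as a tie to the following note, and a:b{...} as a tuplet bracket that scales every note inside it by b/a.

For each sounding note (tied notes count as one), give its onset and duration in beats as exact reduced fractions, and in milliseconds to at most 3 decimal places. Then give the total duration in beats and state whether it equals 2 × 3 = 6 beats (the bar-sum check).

1) 0.0ms=0b +549.618ms=6/5b
2) 549.618ms=6/5b +274.809ms=3/5b
3) 824.427ms=9/5b +274.809ms=3/5b
4) 1099.237ms=12/5b +961.832ms=21/10b
5) 2061.069ms=9/2b +229.008ms=1/2b
6) 2290.076ms=5b +229.008ms=1/2b
7) 2519.084ms=11/2b +229.008ms=1/2b
Σ=6b of 6 (131bpm 3/8) — PASS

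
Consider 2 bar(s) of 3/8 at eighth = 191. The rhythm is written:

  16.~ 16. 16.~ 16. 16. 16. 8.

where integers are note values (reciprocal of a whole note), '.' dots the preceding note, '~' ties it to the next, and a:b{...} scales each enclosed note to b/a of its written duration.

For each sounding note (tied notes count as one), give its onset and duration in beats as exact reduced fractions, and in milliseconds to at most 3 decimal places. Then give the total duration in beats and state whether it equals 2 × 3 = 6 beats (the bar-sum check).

1) 0.0ms=0b +471.204ms=3/2b
2) 471.204ms=3/2b +471.204ms=3/2b
3) 942.408ms=3b +235.602ms=3/4b
4) 1178.01ms=15/4b +235.602ms=3/4b
5) 1413.613ms=9/2b +471.204ms=3/2b
Σ=6b of 6 (191bpm 3/8) — PASS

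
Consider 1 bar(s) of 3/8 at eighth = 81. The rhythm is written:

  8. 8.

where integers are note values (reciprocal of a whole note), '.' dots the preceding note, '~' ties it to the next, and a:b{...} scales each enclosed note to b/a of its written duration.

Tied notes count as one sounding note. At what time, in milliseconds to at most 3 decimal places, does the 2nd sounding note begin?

note 2 onset = 3/2b = 1111.111ms

1. 0.0ms @ 0 + 1111.111ms (3/2)
2. 1111.111ms @ 3/2 + 1111.111ms (3/2)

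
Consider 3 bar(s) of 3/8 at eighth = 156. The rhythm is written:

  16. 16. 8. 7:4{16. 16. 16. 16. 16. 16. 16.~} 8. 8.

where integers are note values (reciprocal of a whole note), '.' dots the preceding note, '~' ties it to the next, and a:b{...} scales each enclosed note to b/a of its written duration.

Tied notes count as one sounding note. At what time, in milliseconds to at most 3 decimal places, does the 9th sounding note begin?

1. 0.0ms @ 0 + 288.462ms (3/4)
2. 288.462ms @ 3/4 + 288.462ms (3/4)
3. 576.923ms @ 3/2 + 576.923ms (3/2)
4. 1153.846ms @ 3 + 164.835ms (3/7)
5. 1318.681ms @ 24/7 + 164.835ms (3/7)
6. 1483.516ms @ 27/7 + 164.835ms (3/7)
7. 1648.352ms @ 30/7 + 164.835ms (3/7)
8. 1813.187ms @ 33/7 + 164.835ms (3/7)
9. 1978.022ms @ 36/7 + 164.835ms (3/7)
10. 2142.857ms @ 39/7 + 741.758ms (27/14)
11. 2884.615ms @ 15/2 + 576.923ms (3/2)

note 9 onset = 36/7b = 1978.022ms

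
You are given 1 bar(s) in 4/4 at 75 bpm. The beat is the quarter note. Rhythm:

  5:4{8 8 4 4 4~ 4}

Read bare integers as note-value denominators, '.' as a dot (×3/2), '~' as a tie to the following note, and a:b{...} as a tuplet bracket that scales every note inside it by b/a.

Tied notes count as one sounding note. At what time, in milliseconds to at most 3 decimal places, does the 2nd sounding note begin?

note 2 onset = 2/5b = 320.0ms

1. 0.0ms @ 0 + 320.0ms (2/5)
2. 320.0ms @ 2/5 + 320.0ms (2/5)
3. 640.0ms @ 4/5 + 640.0ms (4/5)
4. 1280.0ms @ 8/5 + 640.0ms (4/5)
5. 1920.0ms @ 12/5 + 1280.0ms (8/5)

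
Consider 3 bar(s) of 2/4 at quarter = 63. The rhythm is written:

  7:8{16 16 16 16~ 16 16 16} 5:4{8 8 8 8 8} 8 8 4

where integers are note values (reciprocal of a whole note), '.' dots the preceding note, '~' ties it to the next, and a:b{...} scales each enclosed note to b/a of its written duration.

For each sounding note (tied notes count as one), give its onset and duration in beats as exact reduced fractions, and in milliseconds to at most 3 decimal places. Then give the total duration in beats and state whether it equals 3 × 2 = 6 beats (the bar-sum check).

1) 0.0ms=0b +272.109ms=2/7b
2) 272.109ms=2/7b +272.109ms=2/7b
3) 544.218ms=4/7b +272.109ms=2/7b
4) 816.327ms=6/7b +544.218ms=4/7b
5) 1360.544ms=10/7b +272.109ms=2/7b
6) 1632.653ms=12/7b +272.109ms=2/7b
7) 1904.762ms=2b +380.952ms=2/5b
8) 2285.714ms=12/5b +380.952ms=2/5b
9) 2666.667ms=14/5b +380.952ms=2/5b
10) 3047.619ms=16/5b +380.952ms=2/5b
11) 3428.571ms=18/5b +380.952ms=2/5b
12) 3809.524ms=4b +476.19ms=1/2b
13) 4285.714ms=9/2b +476.19ms=1/2b
14) 4761.905ms=5b +952.381ms=1b
Σ=6b of 6 (63bpm 2/4) — PASS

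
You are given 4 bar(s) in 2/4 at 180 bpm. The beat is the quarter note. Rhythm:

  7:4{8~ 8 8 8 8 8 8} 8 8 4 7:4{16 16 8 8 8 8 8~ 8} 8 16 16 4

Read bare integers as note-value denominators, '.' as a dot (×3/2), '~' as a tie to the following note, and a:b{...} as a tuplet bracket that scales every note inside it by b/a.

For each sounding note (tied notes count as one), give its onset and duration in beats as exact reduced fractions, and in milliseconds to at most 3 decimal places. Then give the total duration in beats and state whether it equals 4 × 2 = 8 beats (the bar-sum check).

1) 0.0ms=0b +190.476ms=4/7b
2) 190.476ms=4/7b +95.238ms=2/7b
3) 285.714ms=6/7b +95.238ms=2/7b
4) 380.952ms=8/7b +95.238ms=2/7b
5) 476.19ms=10/7b +95.238ms=2/7b
6) 571.429ms=12/7b +95.238ms=2/7b
7) 666.667ms=2b +166.667ms=1/2b
8) 833.333ms=5/2b +166.667ms=1/2b
9) 1000.0ms=3b +333.333ms=1b
10) 1333.333ms=4b +47.619ms=1/7b
11) 1380.952ms=29/7b +47.619ms=1/7b
12) 1428.571ms=30/7b +95.238ms=2/7b
13) 1523.81ms=32/7b +95.238ms=2/7b
14) 1619.048ms=34/7b +95.238ms=2/7b
15) 1714.286ms=36/7b +95.238ms=2/7b
16) 1809.524ms=38/7b +190.476ms=4/7b
17) 2000.0ms=6b +166.667ms=1/2b
18) 2166.667ms=13/2b +83.333ms=1/4b
19) 2250.0ms=27/4b +83.333ms=1/4b
20) 2333.333ms=7b +333.333ms=1b
Σ=8b of 8 (180bpm 2/4) — PASS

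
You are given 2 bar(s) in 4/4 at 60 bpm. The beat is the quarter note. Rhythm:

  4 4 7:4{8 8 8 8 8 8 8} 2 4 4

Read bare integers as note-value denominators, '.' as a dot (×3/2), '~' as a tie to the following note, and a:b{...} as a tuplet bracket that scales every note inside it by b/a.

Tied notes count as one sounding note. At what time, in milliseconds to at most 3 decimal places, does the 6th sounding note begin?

1. 0.0ms @ 0 + 1000.0ms (1)
2. 1000.0ms @ 1 + 1000.0ms (1)
3. 2000.0ms @ 2 + 285.714ms (2/7)
4. 2285.714ms @ 16/7 + 285.714ms (2/7)
5. 2571.429ms @ 18/7 + 285.714ms (2/7)
6. 2857.143ms @ 20/7 + 285.714ms (2/7)
7. 3142.857ms @ 22/7 + 285.714ms (2/7)
8. 3428.571ms @ 24/7 + 285.714ms (2/7)
9. 3714.286ms @ 26/7 + 285.714ms (2/7)
10. 4000.0ms @ 4 + 2000.0ms (2)
11. 6000.0ms @ 6 + 1000.0ms (1)
12. 7000.0ms @ 7 + 1000.0ms (1)

note 6 onset = 20/7b = 2857.143ms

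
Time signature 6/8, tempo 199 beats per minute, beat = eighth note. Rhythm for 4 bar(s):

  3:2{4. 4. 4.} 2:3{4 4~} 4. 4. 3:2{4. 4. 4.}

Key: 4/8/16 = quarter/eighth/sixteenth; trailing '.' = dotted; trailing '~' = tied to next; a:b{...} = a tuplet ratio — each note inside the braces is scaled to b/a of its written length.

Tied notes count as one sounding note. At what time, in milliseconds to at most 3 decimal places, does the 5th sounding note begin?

note 5 onset = 9b = 2713.568ms

1. 0.0ms @ 0 + 603.015ms (2)
2. 603.015ms @ 2 + 603.015ms (2)
3. 1206.03ms @ 4 + 603.015ms (2)
4. 1809.045ms @ 6 + 904.523ms (3)
5. 2713.568ms @ 9 + 1809.045ms (6)
6. 4522.613ms @ 15 + 904.523ms (3)
7. 5427.136ms @ 18 + 603.015ms (2)
8. 6030.151ms @ 20 + 603.015ms (2)
9. 6633.166ms @ 22 + 603.015ms (2)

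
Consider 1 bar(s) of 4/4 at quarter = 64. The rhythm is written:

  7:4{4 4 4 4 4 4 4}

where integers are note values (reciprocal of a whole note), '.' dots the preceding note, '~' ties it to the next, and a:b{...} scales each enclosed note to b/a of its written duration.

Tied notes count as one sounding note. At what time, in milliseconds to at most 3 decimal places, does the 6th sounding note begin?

1. 0.0ms @ 0 + 535.714ms (4/7)
2. 535.714ms @ 4/7 + 535.714ms (4/7)
3. 1071.429ms @ 8/7 + 535.714ms (4/7)
4. 1607.143ms @ 12/7 + 535.714ms (4/7)
5. 2142.857ms @ 16/7 + 535.714ms (4/7)
6. 2678.571ms @ 20/7 + 535.714ms (4/7)
7. 3214.286ms @ 24/7 + 535.714ms (4/7)

note 6 onset = 20/7b = 2678.571ms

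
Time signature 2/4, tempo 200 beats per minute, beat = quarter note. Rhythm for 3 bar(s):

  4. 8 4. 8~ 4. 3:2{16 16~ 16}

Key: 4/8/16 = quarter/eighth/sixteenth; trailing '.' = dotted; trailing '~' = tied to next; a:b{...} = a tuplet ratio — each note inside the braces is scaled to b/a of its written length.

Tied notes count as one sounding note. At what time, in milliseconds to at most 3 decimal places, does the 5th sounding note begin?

1. 0.0ms @ 0 + 450.0ms (3/2)
2. 450.0ms @ 3/2 + 150.0ms (1/2)
3. 600.0ms @ 2 + 450.0ms (3/2)
4. 1050.0ms @ 7/2 + 600.0ms (2)
5. 1650.0ms @ 11/2 + 50.0ms (1/6)
6. 1700.0ms @ 17/3 + 100.0ms (1/3)

note 5 onset = 11/2b = 1650.0ms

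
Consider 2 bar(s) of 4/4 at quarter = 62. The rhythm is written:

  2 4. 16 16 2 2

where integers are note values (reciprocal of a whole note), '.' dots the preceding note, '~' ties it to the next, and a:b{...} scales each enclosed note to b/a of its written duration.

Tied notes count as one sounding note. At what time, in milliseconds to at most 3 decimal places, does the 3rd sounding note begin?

1. 0.0ms @ 0 + 1935.484ms (2)
2. 1935.484ms @ 2 + 1451.613ms (3/2)
3. 3387.097ms @ 7/2 + 241.935ms (1/4)
4. 3629.032ms @ 15/4 + 241.935ms (1/4)
5. 3870.968ms @ 4 + 1935.484ms (2)
6. 5806.452ms @ 6 + 1935.484ms (2)

note 3 onset = 7/2b = 3387.097ms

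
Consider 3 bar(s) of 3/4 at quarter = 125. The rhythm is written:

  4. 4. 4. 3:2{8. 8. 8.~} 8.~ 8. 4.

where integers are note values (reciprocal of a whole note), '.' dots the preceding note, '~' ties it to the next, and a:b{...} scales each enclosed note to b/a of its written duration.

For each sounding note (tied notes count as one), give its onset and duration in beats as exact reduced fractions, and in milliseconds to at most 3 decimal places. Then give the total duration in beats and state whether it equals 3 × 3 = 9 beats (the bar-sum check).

1) 0.0ms=0b +720.0ms=3/2b
2) 720.0ms=3/2b +720.0ms=3/2b
3) 1440.0ms=3b +720.0ms=3/2b
4) 2160.0ms=9/2b +240.0ms=1/2b
5) 2400.0ms=5b +240.0ms=1/2b
6) 2640.0ms=11/2b +960.0ms=2b
7) 3600.0ms=15/2b +720.0ms=3/2b
Σ=9b of 9 (125bpm 3/4) — PASS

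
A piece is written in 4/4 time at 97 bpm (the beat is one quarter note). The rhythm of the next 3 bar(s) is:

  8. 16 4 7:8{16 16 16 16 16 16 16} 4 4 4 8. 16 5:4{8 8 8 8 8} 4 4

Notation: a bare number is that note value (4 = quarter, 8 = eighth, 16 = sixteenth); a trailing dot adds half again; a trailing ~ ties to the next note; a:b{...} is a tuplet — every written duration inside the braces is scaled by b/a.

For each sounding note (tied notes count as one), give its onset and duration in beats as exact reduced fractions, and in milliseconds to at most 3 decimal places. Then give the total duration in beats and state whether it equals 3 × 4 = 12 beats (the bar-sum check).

1) 0.0ms=0b +463.918ms=3/4b
2) 463.918ms=3/4b +154.639ms=1/4b
3) 618.557ms=1b +618.557ms=1b
4) 1237.113ms=2b +176.73ms=2/7b
5) 1413.844ms=16/7b +176.73ms=2/7b
6) 1590.574ms=18/7b +176.73ms=2/7b
7) 1767.305ms=20/7b +176.73ms=2/7b
8) 1944.035ms=22/7b +176.73ms=2/7b
9) 2120.766ms=24/7b +176.73ms=2/7b
10) 2297.496ms=26/7b +176.73ms=2/7b
11) 2474.227ms=4b +618.557ms=1b
12) 3092.784ms=5b +618.557ms=1b
13) 3711.34ms=6b +618.557ms=1b
14) 4329.897ms=7b +463.918ms=3/4b
15) 4793.814ms=31/4b +154.639ms=1/4b
16) 4948.454ms=8b +247.423ms=2/5b
17) 5195.876ms=42/5b +247.423ms=2/5b
18) 5443.299ms=44/5b +247.423ms=2/5b
19) 5690.722ms=46/5b +247.423ms=2/5b
20) 5938.144ms=48/5b +247.423ms=2/5b
21) 6185.567ms=10b +618.557ms=1b
22) 6804.124ms=11b +618.557ms=1b
Σ=12b of 12 (97bpm 4/4) — PASS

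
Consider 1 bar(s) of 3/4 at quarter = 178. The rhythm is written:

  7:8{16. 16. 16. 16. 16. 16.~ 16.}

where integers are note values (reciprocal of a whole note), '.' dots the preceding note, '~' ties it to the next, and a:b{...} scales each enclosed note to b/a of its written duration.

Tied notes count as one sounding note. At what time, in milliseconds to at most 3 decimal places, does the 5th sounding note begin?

note 5 onset = 12/7b = 577.849ms

1. 0.0ms @ 0 + 144.462ms (3/7)
2. 144.462ms @ 3/7 + 144.462ms (3/7)
3. 288.925ms @ 6/7 + 144.462ms (3/7)
4. 433.387ms @ 9/7 + 144.462ms (3/7)
5. 577.849ms @ 12/7 + 144.462ms (3/7)
6. 722.311ms @ 15/7 + 288.925ms (6/7)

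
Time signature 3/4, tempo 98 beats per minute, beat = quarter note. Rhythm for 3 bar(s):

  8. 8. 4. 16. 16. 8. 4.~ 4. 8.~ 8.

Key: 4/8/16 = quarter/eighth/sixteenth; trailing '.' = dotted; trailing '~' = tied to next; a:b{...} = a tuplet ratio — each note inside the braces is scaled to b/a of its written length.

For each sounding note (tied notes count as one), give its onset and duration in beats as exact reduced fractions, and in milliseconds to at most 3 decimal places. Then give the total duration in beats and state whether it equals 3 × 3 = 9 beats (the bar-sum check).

1) 0.0ms=0b +459.184ms=3/4b
2) 459.184ms=3/4b +459.184ms=3/4b
3) 918.367ms=3/2b +918.367ms=3/2b
4) 1836.735ms=3b +229.592ms=3/8b
5) 2066.327ms=27/8b +229.592ms=3/8b
6) 2295.918ms=15/4b +459.184ms=3/4b
7) 2755.102ms=9/2b +1836.735ms=3b
8) 4591.837ms=15/2b +918.367ms=3/2b
Σ=9b of 9 (98bpm 3/4) — PASS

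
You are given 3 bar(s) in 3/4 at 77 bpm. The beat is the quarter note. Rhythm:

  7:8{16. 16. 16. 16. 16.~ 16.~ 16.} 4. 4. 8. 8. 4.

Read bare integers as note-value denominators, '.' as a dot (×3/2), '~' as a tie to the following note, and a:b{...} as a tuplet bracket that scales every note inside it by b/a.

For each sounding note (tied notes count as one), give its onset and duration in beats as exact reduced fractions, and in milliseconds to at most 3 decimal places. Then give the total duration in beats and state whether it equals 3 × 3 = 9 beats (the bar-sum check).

1) 0.0ms=0b +333.952ms=3/7b
2) 333.952ms=3/7b +333.952ms=3/7b
3) 667.904ms=6/7b +333.952ms=3/7b
4) 1001.855ms=9/7b +333.952ms=3/7b
5) 1335.807ms=12/7b +1001.855ms=9/7b
6) 2337.662ms=3b +1168.831ms=3/2b
7) 3506.494ms=9/2b +1168.831ms=3/2b
8) 4675.325ms=6b +584.416ms=3/4b
9) 5259.74ms=27/4b +584.416ms=3/4b
10) 5844.156ms=15/2b +1168.831ms=3/2b
Σ=9b of 9 (77bpm 3/4) — PASS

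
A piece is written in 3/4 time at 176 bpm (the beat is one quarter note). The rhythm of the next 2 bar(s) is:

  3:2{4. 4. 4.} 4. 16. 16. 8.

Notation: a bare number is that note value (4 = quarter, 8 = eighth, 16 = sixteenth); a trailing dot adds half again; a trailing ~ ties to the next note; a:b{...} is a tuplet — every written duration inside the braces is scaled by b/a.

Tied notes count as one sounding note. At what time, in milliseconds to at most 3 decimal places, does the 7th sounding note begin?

1. 0.0ms @ 0 + 340.909ms (1)
2. 340.909ms @ 1 + 340.909ms (1)
3. 681.818ms @ 2 + 340.909ms (1)
4. 1022.727ms @ 3 + 511.364ms (3/2)
5. 1534.091ms @ 9/2 + 127.841ms (3/8)
6. 1661.932ms @ 39/8 + 127.841ms (3/8)
7. 1789.773ms @ 21/4 + 255.682ms (3/4)

note 7 onset = 21/4b = 1789.773ms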